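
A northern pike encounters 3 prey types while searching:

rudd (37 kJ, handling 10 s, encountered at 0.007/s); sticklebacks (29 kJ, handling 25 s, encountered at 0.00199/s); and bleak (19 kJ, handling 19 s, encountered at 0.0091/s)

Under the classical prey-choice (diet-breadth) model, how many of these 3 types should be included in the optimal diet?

3

E/h in descending order: rudd 3.7, sticklebacks 1.16, bleak 1 kJ/s. The optimal diet is the largest prefix of this list for which every included type satisfies E_i/h_i > R on the types above it.
Rate on top 1: 0.2421. sticklebacks: 1.16 > 0.2421 → include.
Rate on top 2: 0.2828. bleak: 1 > 0.2828 → include.
Optimal diet: rudd, sticklebacks, bleak — 3 of 3 types.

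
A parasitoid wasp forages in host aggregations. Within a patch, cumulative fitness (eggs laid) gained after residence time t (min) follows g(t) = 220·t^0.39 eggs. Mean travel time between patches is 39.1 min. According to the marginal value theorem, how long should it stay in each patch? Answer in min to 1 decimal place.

25.0 min

By the marginal value theorem, leave when the instantaneous gain rate g'(t) equals the habitat-wide average g(t)/(T + t).
g'(t) = 0.39·220·t^-0.61. Setting 0.39·220·t^-0.61 = 220·t^0.39/(39.1+t) gives 0.39(39.1+t) = t, so 0.61·t = 0.39×39.1.
t* = 0.39×39.1/0.61 = 25 min.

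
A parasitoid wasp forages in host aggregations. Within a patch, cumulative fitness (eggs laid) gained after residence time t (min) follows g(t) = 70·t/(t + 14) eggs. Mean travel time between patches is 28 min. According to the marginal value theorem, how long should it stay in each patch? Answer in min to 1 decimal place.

Maximise g(t)/(T+t): set derivative to zero → g'(t)(T+t) = g(t).
g'(t) = 70·14/(t + 14)². Setting 70·14/(t+14)² = 70t/[(t+14)(28+t)] gives 14(28+t) = t(t+14), so t² = 14×28 = 392.
t* = √392 = 19.8 min.

19.8 min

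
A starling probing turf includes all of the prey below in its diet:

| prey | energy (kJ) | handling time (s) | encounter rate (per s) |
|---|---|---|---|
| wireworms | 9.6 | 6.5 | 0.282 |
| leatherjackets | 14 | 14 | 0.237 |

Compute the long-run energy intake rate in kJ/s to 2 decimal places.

R = (0.282×9.6 + 0.237×14) / (1 + 0.282×6.5 + 0.237×14) = 6.025/6.151 = 0.9795 kJ/s.

0.98 kJ/s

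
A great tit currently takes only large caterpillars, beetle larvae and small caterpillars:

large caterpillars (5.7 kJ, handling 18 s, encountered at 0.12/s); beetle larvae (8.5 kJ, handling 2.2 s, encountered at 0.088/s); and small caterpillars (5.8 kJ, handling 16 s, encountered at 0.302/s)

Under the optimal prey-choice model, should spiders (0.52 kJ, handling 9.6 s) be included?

No

Current rate: (0.12×5.7 + 0.088×8.5 + 0.302×5.8)/(1 + 0.12×18 + 0.088×2.2 + 0.302×16) = 0.3889 kJ/s.
spiders: E/h = 0.52/9.6 = 0.05417 kJ/s.
Since 0.05417 < R, time spent handling spiders is better spent searching.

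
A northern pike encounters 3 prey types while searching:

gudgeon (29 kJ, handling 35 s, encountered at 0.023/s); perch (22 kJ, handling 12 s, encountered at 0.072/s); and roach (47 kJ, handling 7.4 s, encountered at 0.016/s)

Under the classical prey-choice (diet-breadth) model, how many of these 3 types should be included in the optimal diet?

2

Rank by E/h (kJ/s): roach 6.35, perch 1.83, gudgeon 0.829. Include each in turn until the next type's E/h falls below the running intake rate.
Rate on top 1: 0.6724. perch: 1.83 > 0.6724 → include.
Rate on top 2: 1.178. gudgeon: 0.829 < 1.178 → exclude; stop.
Optimal diet: roach, perch — 2 of 3 types.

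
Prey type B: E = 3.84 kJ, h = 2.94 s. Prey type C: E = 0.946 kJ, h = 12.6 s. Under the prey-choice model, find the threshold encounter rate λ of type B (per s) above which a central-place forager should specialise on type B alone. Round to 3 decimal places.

0.021 per s

At the threshold, the rate on type B alone equals the profitability of type C: λ·3.84/(1 + λ·2.94) = 0.946/12.6 = 0.07508.
Rearranging, λ(3.84 − 0.07508×2.94) = 0.07508, so λ = 0.07508/3.619 = 0.02074 per s.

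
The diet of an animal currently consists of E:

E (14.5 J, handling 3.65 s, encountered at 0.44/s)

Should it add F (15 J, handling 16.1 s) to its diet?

On E alone, R = ΣλE/(1+Σλh) = 6.38/2.606 = 2.448 J/s.
Profitability of F: 15/16.1 = 0.9317 J/s.
0.9317 < 2.448, so adding F would lower the average — exclude it.

No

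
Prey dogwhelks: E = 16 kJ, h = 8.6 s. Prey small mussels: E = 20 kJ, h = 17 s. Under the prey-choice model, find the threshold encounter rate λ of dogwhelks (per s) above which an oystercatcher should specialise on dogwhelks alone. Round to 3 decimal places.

0.200 per s

Drop small mussels once their profitability E₂/h₂ falls below the rate achievable on dogwhelks alone: E₂/h₂ = λE₁/(1 + λh₁).
Solve for λ: λE₁h₂ = E₂(1 + λh₁) → λ(E₁h₂ − E₂h₁) = E₂ → λ = E₂/(E₁h₂ − E₂h₁).
λ = 20/(16×17 − 20×8.6) = 20/100 = 0.2 per s.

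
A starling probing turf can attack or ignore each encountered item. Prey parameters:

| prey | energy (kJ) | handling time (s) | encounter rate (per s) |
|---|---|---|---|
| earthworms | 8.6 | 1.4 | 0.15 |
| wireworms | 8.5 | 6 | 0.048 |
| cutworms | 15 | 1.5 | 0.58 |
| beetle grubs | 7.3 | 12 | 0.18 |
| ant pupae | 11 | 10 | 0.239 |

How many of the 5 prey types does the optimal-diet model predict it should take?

2

E/h in descending order: cutworms 10, earthworms 6.14, wireworms 1.42, ant pupae 1.1, beetle grubs 0.608 kJ/s. The optimal diet is the largest prefix of this list for which every included type satisfies E_i/h_i > R on the types above it.
Rate on top 1: 4.652. earthworms: 6.14 > 4.652 → include.
Rate on top 2: 4.803. wireworms: 1.42 < 4.803 → exclude; stop.
Optimal diet: cutworms, earthworms — 2 of 5 types.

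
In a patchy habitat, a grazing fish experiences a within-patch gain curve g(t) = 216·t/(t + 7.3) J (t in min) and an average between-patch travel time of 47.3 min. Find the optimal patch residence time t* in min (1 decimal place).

18.6 min

By the marginal value theorem, leave when the instantaneous gain rate g'(t) equals the habitat-wide average g(t)/(T + t).
g'(t) = 216·7.3/(t + 7.3)². Setting 216·7.3/(t+7.3)² = 216t/[(t+7.3)(47.3+t)] gives 7.3(47.3+t) = t(t+7.3), so t² = 7.3×47.3 = 345.3.
t* = √345.3 = 18.58 min.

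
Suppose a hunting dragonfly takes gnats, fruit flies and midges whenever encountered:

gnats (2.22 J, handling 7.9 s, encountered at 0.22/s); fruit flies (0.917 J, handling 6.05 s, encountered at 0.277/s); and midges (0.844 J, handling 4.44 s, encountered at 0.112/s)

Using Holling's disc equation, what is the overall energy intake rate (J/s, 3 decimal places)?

R = (0.22×2.22 + 0.277×0.917 + 0.112×0.844) / (1 + 0.22×7.9 + 0.277×6.05 + 0.112×4.44) = 0.8369/4.911 = 0.1704 J/s.

0.170 J/s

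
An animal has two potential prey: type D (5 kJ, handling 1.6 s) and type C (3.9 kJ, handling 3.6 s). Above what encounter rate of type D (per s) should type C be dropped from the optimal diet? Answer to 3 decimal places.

The zero-one rule: include type C iff E₂/h₂ > λE₁/(1+λh₁). Equality gives the switch point.
λE₁h₂ = E₂ + λE₂h₁ ⇒ λ = E₂/(E₁h₂ − E₂h₁) = 3.9/(18 − 6.24) = 0.3316 per s.

0.332 per s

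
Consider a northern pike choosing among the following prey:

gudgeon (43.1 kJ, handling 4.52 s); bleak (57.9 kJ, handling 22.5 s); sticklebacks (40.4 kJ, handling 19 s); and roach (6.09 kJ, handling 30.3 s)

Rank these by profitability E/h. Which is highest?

gudgeon

Profitability E/h (kJ/s): gudgeon = 43.1/4.52 = 9.54, bleak = 57.9/22.5 = 2.57, sticklebacks = 40.4/19 = 2.13, roach = 6.09/30.3 = 0.201.
Ranked: gudgeon > bleak > sticklebacks > roach.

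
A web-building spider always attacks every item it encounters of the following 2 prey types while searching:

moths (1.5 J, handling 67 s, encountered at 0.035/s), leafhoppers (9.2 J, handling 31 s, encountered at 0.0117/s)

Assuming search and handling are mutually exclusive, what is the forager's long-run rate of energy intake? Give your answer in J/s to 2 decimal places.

R = (0.035×1.5 + 0.0117×9.2) / (1 + 0.035×67 + 0.0117×31) = 0.1601/3.708 = 0.04319 J/s.

0.04 J/s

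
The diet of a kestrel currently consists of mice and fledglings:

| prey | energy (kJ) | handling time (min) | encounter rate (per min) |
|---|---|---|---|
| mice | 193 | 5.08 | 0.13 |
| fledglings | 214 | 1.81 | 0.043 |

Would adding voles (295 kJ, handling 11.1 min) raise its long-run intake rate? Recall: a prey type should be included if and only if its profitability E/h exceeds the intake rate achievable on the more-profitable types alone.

Current rate: (0.13×193 + 0.043×214)/(1 + 0.13×5.08 + 0.043×1.81) = 19.73 kJ/min.
voles: E/h = 295/11.1 = 26.58 kJ/min.
Since 26.58 > R, including voles increases the long-run rate.

Yes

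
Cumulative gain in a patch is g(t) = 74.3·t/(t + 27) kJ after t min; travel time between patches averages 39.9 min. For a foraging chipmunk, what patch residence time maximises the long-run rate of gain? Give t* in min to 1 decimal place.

Maximise g(t)/(T+t): set derivative to zero → g'(t)(T+t) = g(t).
g'(t) = 74.3·27/(t + 27)². Setting 74.3·27/(t+27)² = 74.3t/[(t+27)(39.9+t)] gives 27(39.9+t) = t(t+27), so t² = 27×39.9 = 1077.
t* = √1077 = 32.82 min.

32.8 min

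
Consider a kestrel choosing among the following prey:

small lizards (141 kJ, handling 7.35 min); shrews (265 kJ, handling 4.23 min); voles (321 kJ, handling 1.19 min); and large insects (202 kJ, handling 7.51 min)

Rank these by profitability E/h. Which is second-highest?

Profitability E/h (kJ/min): small lizards = 141/7.35 = 19.2, shrews = 265/4.23 = 62.6, voles = 321/1.19 = 270, large insects = 202/7.51 = 26.9.
Ranked: voles > shrews > large insects > small lizards.

shrews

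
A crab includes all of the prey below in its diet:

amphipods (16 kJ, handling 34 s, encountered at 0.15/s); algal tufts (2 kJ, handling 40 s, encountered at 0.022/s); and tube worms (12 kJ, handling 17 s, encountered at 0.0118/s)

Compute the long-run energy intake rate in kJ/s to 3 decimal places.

Energy encountered per unit search time: 0.15×16 + 0.022×2 + 0.0118×12 = 2.586 kJ/s.
Handling time per unit search time: 0.15×34 + 0.022×40 + 0.0118×17 = 6.181.
Rate = 2.586/(1 + 6.181) = 0.3601 kJ/s.

0.360 kJ/s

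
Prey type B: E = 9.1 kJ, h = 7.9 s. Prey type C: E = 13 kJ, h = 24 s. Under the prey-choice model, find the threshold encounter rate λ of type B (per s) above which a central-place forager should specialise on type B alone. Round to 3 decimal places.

0.112 per s

Drop type C once their profitability E₂/h₂ falls below the rate achievable on type B alone: E₂/h₂ = λE₁/(1 + λh₁).
Solve for λ: λE₁h₂ = E₂(1 + λh₁) → λ(E₁h₂ − E₂h₁) = E₂ → λ = E₂/(E₁h₂ − E₂h₁).
λ = 13/(9.1×24 − 13×7.9) = 13/115.7 = 0.1124 per s.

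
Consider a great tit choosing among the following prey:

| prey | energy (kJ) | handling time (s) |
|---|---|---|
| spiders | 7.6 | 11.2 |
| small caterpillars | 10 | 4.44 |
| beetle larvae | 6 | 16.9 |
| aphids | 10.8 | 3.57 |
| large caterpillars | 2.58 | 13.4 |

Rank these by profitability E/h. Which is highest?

Profitability E/h (kJ/s): spiders = 7.6/11.2 = 0.679, small caterpillars = 10/4.44 = 2.25, beetle larvae = 6/16.9 = 0.355, aphids = 10.8/3.57 = 3.03, large caterpillars = 2.58/13.4 = 0.193.
Ranked: aphids > small caterpillars > spiders > beetle larvae > large caterpillars.

aphids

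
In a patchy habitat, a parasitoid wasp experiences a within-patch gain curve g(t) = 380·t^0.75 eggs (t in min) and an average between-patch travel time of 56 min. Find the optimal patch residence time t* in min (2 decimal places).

168.00 min

Optimal t* satisfies g'(t*) = g(t*)/(T + t*).
g'(t) = 0.75·380·t^-0.25. Setting 0.75·380·t^-0.25 = 380·t^0.75/(56+t) gives 0.75(56+t) = t, so 0.25·t = 0.75×56.
t* = 0.75×56/0.25 = 168 min.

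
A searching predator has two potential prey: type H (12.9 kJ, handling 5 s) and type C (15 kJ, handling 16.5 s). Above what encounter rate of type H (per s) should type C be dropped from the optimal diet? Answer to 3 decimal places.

The zero-one rule: include type C iff E₂/h₂ > λE₁/(1+λh₁). Equality gives the switch point.
λE₁h₂ = E₂ + λE₂h₁ ⇒ λ = E₂/(E₁h₂ − E₂h₁) = 15/(212.8 − 75) = 0.1088 per s.

0.109 per s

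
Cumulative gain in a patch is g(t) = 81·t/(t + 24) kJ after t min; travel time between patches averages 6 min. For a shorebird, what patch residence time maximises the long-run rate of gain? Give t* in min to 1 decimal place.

Optimal t* satisfies g'(t*) = g(t*)/(T + t*).
g'(t) = 81·24/(t + 24)². Setting 81·24/(t+24)² = 81t/[(t+24)(6+t)] gives 24(6+t) = t(t+24), so t² = 24×6 = 144.
t* = √144 = 12 min.

12.0 min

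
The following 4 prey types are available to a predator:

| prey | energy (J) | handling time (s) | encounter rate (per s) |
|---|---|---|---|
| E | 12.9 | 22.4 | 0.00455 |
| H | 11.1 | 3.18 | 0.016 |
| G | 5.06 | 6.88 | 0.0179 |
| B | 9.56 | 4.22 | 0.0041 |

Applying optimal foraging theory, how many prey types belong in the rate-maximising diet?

4

E/h in descending order: H 3.49, B 2.27, G 0.735, E 0.576 J/s. The optimal diet is the largest prefix of this list for which every included type satisfies E_i/h_i > R on the types above it.
Rate on top 1: 0.169. B: 2.27 > 0.169 → include.
Rate on top 2: 0.203. G: 0.735 > 0.203 → include.
Rate on top 3: 0.258. E: 0.576 > 0.258 → include.
Optimal diet: H, B, G, E — 4 of 4 types.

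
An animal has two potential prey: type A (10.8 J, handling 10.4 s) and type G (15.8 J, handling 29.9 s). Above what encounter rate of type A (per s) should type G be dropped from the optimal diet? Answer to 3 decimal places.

At the threshold, the rate on type A alone equals the profitability of type G: λ·10.8/(1 + λ·10.4) = 15.8/29.9 = 0.5284.
Rearranging, λ(10.8 − 0.5284×10.4) = 0.5284, so λ = 0.5284/5.304 = 0.09962 per s.

0.100 per s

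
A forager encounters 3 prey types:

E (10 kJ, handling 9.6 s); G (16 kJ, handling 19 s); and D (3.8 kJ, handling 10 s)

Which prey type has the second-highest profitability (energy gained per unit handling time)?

G

Profitability E/h (kJ/s): E = 10/9.6 = 1.04, G = 16/19 = 0.842, D = 3.8/10 = 0.38.
Ranked: E > G > D.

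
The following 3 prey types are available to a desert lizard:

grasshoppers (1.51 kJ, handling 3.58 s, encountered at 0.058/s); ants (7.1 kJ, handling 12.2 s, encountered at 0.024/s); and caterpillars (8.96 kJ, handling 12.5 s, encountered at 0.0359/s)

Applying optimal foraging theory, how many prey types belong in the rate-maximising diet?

E/h in descending order: caterpillars 0.717, ants 0.582, grasshoppers 0.422 kJ/s. The optimal diet is the largest prefix of this list for which every included type satisfies E_i/h_i > R on the types above it.
Rate on top 1: 0.222. ants: 0.582 > 0.222 → include.
Rate on top 2: 0.2825. grasshoppers: 0.422 > 0.2825 → include.
Optimal diet: caterpillars, ants, grasshoppers — 3 of 3 types.

3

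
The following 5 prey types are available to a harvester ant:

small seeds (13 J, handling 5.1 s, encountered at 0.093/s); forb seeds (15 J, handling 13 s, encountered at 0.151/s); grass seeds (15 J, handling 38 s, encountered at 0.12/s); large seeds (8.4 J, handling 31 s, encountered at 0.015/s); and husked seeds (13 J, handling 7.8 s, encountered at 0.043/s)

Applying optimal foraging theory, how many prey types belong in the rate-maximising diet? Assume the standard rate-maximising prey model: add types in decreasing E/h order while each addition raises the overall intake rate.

3

Rank by E/h (J/s): small seeds 2.55, husked seeds 1.67, forb seeds 1.15, grass seeds 0.395, large seeds 0.271. Include each in turn until the next type's E/h falls below the running intake rate.
Rate on top 1: 0.8201. husked seeds: 1.67 > 0.8201 → include.
Rate on top 2: 0.977. forb seeds: 1.15 > 0.977 → include.
Rate on top 3: 1.069. grass seeds: 0.395 < 1.069 → exclude; stop.
Optimal diet: small seeds, husked seeds, forb seeds — 3 of 5 types.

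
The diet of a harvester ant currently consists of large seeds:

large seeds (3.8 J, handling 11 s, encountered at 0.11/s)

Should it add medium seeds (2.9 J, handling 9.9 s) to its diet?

Yes

On large seeds alone, R = ΣλE/(1+Σλh) = 0.418/2.21 = 0.1891 J/s.
medium seeds: E/h = 2.9/9.9 = 0.2929 J/s.
Since 0.2929 > R, including medium seeds increases the long-run rate.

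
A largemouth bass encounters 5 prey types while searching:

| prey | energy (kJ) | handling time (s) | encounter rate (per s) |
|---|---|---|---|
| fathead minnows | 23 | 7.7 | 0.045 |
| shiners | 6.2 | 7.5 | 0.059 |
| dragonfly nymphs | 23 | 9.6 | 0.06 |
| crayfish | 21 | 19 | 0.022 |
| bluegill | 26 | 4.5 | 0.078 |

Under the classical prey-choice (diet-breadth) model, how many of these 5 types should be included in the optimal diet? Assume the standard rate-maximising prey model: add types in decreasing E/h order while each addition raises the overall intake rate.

Profitabilities (E/h, kJ/s): bluegill 5.78, fathead minnows 2.99, dragonfly nymphs 2.4, crayfish 1.11, shiners 0.827. Add prey in this order while the next type's profitability exceeds the intake rate on those already taken.
Rate on top 1: 1.501. fathead minnows: 2.99 > 1.501 → include.
Rate on top 2: 1.804. dragonfly nymphs: 2.4 > 1.804 → include.
Rate on top 3: 1.954. crayfish: 1.11 < 1.954 → exclude; stop.
Optimal diet: bluegill, fathead minnows, dragonfly nymphs — 3 of 5 types.

3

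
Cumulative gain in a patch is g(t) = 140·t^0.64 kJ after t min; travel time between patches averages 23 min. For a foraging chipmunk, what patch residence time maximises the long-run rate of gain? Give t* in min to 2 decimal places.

40.89 min

Optimal t* satisfies g'(t*) = g(t*)/(T + t*).
g'(t) = 0.64·140·t^-0.36. Setting 0.64·140·t^-0.36 = 140·t^0.64/(23+t) gives 0.64(23+t) = t, so 0.36·t = 0.64×23.
t* = 0.64×23/0.36 = 40.89 min.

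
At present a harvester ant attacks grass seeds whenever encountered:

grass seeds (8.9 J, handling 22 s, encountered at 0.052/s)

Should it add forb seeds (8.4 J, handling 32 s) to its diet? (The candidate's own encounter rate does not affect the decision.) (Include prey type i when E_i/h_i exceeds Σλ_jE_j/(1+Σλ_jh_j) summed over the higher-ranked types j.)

Yes

Intake rate on the current diet: R = (0.052×8.9) / (1 + 0.052×22) = 0.4628/2.144 = 0.2159 J/s.
Profitability of forb seeds: 8.4/32 = 0.2625 J/s.
0.2625 > 0.2159, so adding forb seeds raises the average — include it.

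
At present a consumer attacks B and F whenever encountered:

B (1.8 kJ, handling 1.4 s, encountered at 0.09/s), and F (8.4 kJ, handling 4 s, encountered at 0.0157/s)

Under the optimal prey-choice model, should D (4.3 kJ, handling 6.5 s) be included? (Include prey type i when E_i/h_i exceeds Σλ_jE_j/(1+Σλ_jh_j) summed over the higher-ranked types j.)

Yes

Intake rate on the current diet: R = (0.09×1.8 + 0.0157×8.4) / (1 + 0.09×1.4 + 0.0157×4) = 0.2939/1.189 = 0.2472 kJ/s.
Profitability of D: 4.3/6.5 = 0.6615 kJ/s.
Since 0.6615 > R, including D increases the long-run rate.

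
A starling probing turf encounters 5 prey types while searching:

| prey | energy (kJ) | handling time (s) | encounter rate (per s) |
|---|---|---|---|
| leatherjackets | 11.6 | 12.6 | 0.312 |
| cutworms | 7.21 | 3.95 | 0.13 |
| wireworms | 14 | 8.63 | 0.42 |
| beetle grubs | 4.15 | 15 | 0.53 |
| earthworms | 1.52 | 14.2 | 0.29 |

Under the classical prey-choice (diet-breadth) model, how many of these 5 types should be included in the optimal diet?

E/h in descending order: cutworms 1.83, wireworms 1.62, leatherjackets 0.921, beetle grubs 0.277, earthworms 0.107 kJ/s. The optimal diet is the largest prefix of this list for which every included type satisfies E_i/h_i > R on the types above it.
Rate on top 1: 0.6193. wireworms: 1.62 > 0.6193 → include.
Rate on top 2: 1.327. leatherjackets: 0.921 < 1.327 → exclude; stop.
Optimal diet: cutworms, wireworms — 2 of 5 types.

2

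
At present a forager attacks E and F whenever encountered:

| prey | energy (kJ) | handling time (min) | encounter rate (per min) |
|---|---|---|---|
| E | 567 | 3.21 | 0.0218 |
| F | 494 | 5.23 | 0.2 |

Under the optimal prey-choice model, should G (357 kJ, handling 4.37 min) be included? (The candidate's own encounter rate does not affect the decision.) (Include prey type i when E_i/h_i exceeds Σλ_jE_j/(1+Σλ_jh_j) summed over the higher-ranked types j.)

Intake rate on the current diet: R = (0.0218×567 + 0.2×494) / (1 + 0.0218×3.21 + 0.2×5.23) = 111.2/2.116 = 52.53 kJ/min.
G: E/h = 357/4.37 = 81.69 kJ/min.
Since 81.69 > R, including G increases the long-run rate.

Yes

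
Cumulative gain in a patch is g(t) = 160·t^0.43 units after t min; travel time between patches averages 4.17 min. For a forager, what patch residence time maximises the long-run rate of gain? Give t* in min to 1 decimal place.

By the marginal value theorem, leave when the instantaneous gain rate g'(t) equals the habitat-wide average g(t)/(T + t).
g'(t) = 0.43·160·t^-0.57. Setting 0.43·160·t^-0.57 = 160·t^0.43/(4.17+t) gives 0.43(4.17+t) = t, so 0.57·t = 0.43×4.17.
t* = 0.43×4.17/0.57 = 3.146 min.

3.1 min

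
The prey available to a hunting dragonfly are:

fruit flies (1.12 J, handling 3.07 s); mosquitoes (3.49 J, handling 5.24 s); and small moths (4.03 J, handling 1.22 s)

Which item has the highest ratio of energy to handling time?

Profitability E/h (J/s): fruit flies = 1.12/3.07 = 0.365, mosquitoes = 3.49/5.24 = 0.666, small moths = 4.03/1.22 = 3.3.
Ranked: small moths > mosquitoes > fruit flies.

small moths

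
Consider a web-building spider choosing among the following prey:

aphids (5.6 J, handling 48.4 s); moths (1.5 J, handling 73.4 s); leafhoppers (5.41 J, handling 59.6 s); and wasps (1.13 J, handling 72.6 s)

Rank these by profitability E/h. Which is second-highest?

In descending order of E/h:
aphids: 5.6/48.4 = 0.116 J/s
leafhoppers: 5.41/59.6 = 0.0908 J/s
moths: 1.5/73.4 = 0.0204 J/s
wasps: 1.13/72.6 = 0.0156 J/s

leafhoppers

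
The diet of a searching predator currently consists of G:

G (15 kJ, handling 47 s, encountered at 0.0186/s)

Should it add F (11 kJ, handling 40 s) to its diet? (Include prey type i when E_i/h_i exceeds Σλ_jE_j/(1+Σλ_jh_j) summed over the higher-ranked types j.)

Intake rate on the current diet: R = (0.0186×15) / (1 + 0.0186×47) = 0.279/1.874 = 0.1489 kJ/s.
F: E/h = 11/40 = 0.275 kJ/s.
0.275 > 0.1489, so adding F raises the average — include it.

Yes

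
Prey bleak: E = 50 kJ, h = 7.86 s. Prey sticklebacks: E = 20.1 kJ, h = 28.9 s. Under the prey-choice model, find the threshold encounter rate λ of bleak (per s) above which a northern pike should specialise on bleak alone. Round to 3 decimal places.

0.016 per s

Drop sticklebacks once their profitability E₂/h₂ falls below the rate achievable on bleak alone: E₂/h₂ = λE₁/(1 + λh₁).
Solve for λ: λE₁h₂ = E₂(1 + λh₁) → λ(E₁h₂ − E₂h₁) = E₂ → λ = E₂/(E₁h₂ − E₂h₁).
λ = 20.1/(50×28.9 − 20.1×7.86) = 20.1/1287 = 0.01562 per s.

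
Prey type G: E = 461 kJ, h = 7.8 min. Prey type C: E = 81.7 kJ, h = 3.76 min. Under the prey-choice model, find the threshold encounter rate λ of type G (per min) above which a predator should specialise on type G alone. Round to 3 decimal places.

0.075 per min

The zero-one rule: include type C iff E₂/h₂ > λE₁/(1+λh₁). Equality gives the switch point.
λE₁h₂ = E₂ + λE₂h₁ ⇒ λ = E₂/(E₁h₂ − E₂h₁) = 81.7/(1733 − 637.3) = 0.07454 per min.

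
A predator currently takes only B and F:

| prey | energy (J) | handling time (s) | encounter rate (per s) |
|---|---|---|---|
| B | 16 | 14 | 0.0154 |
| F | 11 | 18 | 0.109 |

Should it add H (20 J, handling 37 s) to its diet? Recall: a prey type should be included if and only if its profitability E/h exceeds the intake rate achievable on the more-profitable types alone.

On B and F alone, R = ΣλE/(1+Σλh) = 1.445/3.178 = 0.4549 J/s.
H: E/h = 20/37 = 0.5405 J/s.
0.5405 > 0.4549, so adding H raises the average — include it.

Yes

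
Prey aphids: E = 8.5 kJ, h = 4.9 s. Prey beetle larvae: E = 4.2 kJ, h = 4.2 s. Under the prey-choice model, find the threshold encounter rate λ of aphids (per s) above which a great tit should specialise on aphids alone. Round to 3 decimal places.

At the threshold, the rate on aphids alone equals the profitability of beetle larvae: λ·8.5/(1 + λ·4.9) = 4.2/4.2 = 1.
Rearranging, λ(8.5 − 1×4.9) = 1, so λ = 1/3.6 = 0.2778 per s.

0.278 per s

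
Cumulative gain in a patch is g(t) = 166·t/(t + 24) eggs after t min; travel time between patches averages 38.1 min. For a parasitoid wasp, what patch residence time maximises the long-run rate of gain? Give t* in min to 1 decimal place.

30.2 min

By the marginal value theorem, leave when the instantaneous gain rate g'(t) equals the habitat-wide average g(t)/(T + t).
g'(t) = 166·24/(t + 24)². Setting 166·24/(t+24)² = 166t/[(t+24)(38.1+t)] gives 24(38.1+t) = t(t+24), so t² = 24×38.1 = 914.4.
t* = √914.4 = 30.24 min.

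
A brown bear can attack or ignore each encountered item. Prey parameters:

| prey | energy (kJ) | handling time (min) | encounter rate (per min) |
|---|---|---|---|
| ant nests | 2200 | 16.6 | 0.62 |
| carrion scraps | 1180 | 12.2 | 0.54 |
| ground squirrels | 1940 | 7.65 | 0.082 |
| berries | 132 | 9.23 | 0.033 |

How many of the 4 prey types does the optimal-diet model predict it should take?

2

E/h in descending order: ground squirrels 254, ant nests 133, carrion scraps 96.7, berries 14.3 kJ/min. The optimal diet is the largest prefix of this list for which every included type satisfies E_i/h_i > R on the types above it.
Rate on top 1: 97.76. ant nests: 133 > 97.76 → include.
Rate on top 2: 127.8. carrion scraps: 96.7 < 127.8 → exclude; stop.
Optimal diet: ground squirrels, ant nests — 2 of 4 types.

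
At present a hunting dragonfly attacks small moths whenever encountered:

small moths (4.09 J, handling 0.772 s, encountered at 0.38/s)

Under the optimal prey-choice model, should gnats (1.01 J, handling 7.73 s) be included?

No

Intake rate on the current diet: R = (0.38×4.09) / (1 + 0.38×0.772) = 1.554/1.293 = 1.202 J/s.
Profitability of gnats: 1.01/7.73 = 0.1307 J/s.
0.1307 < 1.202, so adding gnats would lower the average — exclude it.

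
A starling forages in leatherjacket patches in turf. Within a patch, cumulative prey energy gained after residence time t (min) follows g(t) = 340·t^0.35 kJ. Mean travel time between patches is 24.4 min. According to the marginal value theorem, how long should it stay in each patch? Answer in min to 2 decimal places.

13.14 min

Optimal t* satisfies g'(t*) = g(t*)/(T + t*).
g'(t) = 0.35·340·t^-0.65. Setting 0.35·340·t^-0.65 = 340·t^0.35/(24.4+t) gives 0.35(24.4+t) = t, so 0.65·t = 0.35×24.4.
t* = 0.35×24.4/0.65 = 13.14 min.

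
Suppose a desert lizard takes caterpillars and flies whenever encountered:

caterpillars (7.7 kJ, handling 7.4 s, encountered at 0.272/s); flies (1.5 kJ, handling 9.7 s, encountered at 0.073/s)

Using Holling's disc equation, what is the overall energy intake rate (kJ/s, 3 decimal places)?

R = (0.272×7.7 + 0.073×1.5) / (1 + 0.272×7.4 + 0.073×9.7) = 2.204/3.721 = 0.5923 kJ/s.

0.592 kJ/s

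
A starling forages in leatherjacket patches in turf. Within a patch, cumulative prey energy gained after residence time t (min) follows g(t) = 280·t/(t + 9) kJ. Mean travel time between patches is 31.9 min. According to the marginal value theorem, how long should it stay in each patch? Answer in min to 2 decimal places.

16.94 min

By the marginal value theorem, leave when the instantaneous gain rate g'(t) equals the habitat-wide average g(t)/(T + t).
g'(t) = 280·9/(t + 9)². Setting 280·9/(t+9)² = 280t/[(t+9)(31.9+t)] gives 9(31.9+t) = t(t+9), so t² = 9×31.9 = 287.1.
t* = √287.1 = 16.94 min.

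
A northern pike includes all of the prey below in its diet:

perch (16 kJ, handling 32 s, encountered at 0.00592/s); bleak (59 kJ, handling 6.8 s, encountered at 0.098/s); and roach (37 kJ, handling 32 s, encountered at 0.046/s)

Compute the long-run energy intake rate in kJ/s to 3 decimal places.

2.277 kJ/s

R = Σλ_iE_i / (1 + Σλ_ih_i)
Numerator: 0.00592×16 + 0.098×59 + 0.046×37 = 7.579
Denominator: 1 + 0.00592×32 + 0.098×6.8 + 0.046×32 = 3.328
R = 7.579/3.328 = 2.277 kJ/s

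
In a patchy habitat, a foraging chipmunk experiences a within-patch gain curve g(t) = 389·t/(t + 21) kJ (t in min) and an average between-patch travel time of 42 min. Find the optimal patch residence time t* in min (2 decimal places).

Optimal t* satisfies g'(t*) = g(t*)/(T + t*).
g'(t) = 389·21/(t + 21)². Setting 389·21/(t+21)² = 389t/[(t+21)(42+t)] gives 21(42+t) = t(t+21), so t² = 21×42 = 882.
t* = √882 = 29.7 min.

29.70 min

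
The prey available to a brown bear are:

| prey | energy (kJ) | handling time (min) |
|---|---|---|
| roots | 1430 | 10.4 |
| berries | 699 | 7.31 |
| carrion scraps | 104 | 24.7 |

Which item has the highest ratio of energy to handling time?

Profitability E/h (kJ/min): roots = 1430/10.4 = 138, berries = 699/7.31 = 95.6, carrion scraps = 104/24.7 = 4.21.
Ranked: roots > berries > carrion scraps.

roots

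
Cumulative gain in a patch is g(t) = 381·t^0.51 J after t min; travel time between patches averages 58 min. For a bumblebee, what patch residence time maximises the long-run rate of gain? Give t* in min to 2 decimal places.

Optimal t* satisfies g'(t*) = g(t*)/(T + t*).
g'(t) = 0.51·381·t^-0.49. Setting 0.51·381·t^-0.49 = 381·t^0.51/(58+t) gives 0.51(58+t) = t, so 0.49·t = 0.51×58.
t* = 0.51×58/0.49 = 60.37 min.

60.37 min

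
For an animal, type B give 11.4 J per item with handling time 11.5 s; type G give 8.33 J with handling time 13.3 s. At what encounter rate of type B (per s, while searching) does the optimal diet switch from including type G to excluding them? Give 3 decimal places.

The zero-one rule: include type G iff E₂/h₂ > λE₁/(1+λh₁). Equality gives the switch point.
λE₁h₂ = E₂ + λE₂h₁ ⇒ λ = E₂/(E₁h₂ − E₂h₁) = 8.33/(151.6 − 95.8) = 0.1492 per s.

0.149 per s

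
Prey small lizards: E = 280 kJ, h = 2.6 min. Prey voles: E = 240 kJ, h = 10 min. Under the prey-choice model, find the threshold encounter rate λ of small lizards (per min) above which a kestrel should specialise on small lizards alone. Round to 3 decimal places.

0.110 per min

At the threshold, the rate on small lizards alone equals the profitability of voles: λ·280/(1 + λ·2.6) = 240/10 = 24.
Rearranging, λ(280 − 24×2.6) = 24, so λ = 24/217.6 = 0.1103 per min.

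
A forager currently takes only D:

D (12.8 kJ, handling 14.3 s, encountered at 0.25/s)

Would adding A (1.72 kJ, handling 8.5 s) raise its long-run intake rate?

Intake rate on the current diet: R = (0.25×12.8) / (1 + 0.25×14.3) = 3.2/4.575 = 0.6995 kJ/s.
Profitability of A: 1.72/8.5 = 0.2024 kJ/s.
Since 0.2024 < R, time spent handling A is better spent searching.

No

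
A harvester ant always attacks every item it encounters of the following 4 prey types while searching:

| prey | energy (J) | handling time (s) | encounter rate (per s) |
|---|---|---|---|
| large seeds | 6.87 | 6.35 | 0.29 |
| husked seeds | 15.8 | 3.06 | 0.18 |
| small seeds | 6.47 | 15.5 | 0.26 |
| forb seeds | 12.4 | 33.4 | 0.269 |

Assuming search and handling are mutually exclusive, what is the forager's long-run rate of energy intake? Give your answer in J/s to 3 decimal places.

0.601 J/s

R = (0.29×6.87 + 0.18×15.8 + 0.26×6.47 + 0.269×12.4) / (1 + 0.29×6.35 + 0.18×3.06 + 0.26×15.5 + 0.269×33.4) = 9.854/16.41 = 0.6006 J/s.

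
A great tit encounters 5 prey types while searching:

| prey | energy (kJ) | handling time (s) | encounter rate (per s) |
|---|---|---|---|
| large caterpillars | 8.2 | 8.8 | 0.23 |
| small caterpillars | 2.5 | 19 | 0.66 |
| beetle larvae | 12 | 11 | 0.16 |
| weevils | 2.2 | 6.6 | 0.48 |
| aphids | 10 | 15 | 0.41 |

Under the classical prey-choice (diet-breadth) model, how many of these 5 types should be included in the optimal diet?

2

E/h in descending order: beetle larvae 1.09, large caterpillars 0.932, aphids 0.667, weevils 0.333, small caterpillars 0.132 kJ/s. The optimal diet is the largest prefix of this list for which every included type satisfies E_i/h_i > R on the types above it.
Rate on top 1: 0.6957. large caterpillars: 0.932 > 0.6957 → include.
Rate on top 2: 0.7956. aphids: 0.667 < 0.7956 → exclude; stop.
Optimal diet: beetle larvae, large caterpillars — 2 of 5 types.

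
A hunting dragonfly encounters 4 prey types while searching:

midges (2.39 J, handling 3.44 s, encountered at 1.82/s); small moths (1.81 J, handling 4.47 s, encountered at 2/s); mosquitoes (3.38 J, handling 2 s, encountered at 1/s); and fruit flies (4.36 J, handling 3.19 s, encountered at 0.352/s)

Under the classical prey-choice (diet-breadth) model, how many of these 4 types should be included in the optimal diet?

2

Rank by E/h (J/s): mosquitoes 1.69, fruit flies 1.37, midges 0.695, small moths 0.405. Include each in turn until the next type's E/h falls below the running intake rate.
Rate on top 1: 1.127. fruit flies: 1.37 > 1.127 → include.
Rate on top 2: 1.192. midges: 0.695 < 1.192 → exclude; stop.
Optimal diet: mosquitoes, fruit flies — 2 of 4 types.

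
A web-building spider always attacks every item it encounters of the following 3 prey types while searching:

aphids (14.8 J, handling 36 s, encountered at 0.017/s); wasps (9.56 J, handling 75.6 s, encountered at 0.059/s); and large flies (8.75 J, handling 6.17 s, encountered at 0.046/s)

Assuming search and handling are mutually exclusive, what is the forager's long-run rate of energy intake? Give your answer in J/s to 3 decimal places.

Energy encountered per unit search time: 0.017×14.8 + 0.059×9.56 + 0.046×8.75 = 1.218 J/s.
Handling time per unit search time: 0.017×36 + 0.059×75.6 + 0.046×6.17 = 5.356.
Rate = 1.218/(1 + 5.356) = 0.1916 J/s.

0.192 J/s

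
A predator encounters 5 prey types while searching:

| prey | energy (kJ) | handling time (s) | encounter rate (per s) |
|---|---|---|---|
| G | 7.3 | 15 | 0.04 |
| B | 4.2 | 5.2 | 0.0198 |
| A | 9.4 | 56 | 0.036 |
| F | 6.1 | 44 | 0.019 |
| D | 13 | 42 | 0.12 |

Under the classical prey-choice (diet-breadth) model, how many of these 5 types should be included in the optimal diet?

Rank by E/h (kJ/s): B 0.808, G 0.487, D 0.31, A 0.168, F 0.139. Include each in turn until the next type's E/h falls below the running intake rate.
Rate on top 1: 0.0754. G: 0.487 > 0.0754 → include.
Rate on top 2: 0.2203. D: 0.31 > 0.2203 → include.
Rate on top 3: 0.287. A: 0.168 < 0.287 → exclude; stop.
Optimal diet: B, G, D — 3 of 5 types.

3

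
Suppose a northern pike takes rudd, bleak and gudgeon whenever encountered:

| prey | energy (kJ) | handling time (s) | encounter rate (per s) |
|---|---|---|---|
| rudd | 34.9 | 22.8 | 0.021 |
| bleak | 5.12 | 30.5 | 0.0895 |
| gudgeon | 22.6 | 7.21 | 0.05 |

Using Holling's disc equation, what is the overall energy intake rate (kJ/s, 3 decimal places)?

Energy encountered per unit search time: 0.021×34.9 + 0.0895×5.12 + 0.05×22.6 = 2.321 kJ/s.
Handling time per unit search time: 0.021×22.8 + 0.0895×30.5 + 0.05×7.21 = 3.569.
Rate = 2.321/(1 + 3.569) = 0.508 kJ/s.

0.508 kJ/s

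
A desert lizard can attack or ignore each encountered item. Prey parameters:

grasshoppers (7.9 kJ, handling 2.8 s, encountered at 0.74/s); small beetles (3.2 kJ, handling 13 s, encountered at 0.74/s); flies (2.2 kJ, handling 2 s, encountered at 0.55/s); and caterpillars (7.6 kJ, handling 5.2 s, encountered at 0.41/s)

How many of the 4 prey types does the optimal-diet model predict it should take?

1

Profitabilities (E/h, kJ/s): grasshoppers 2.82, caterpillars 1.46, flies 1.1, small beetles 0.246. Add prey in this order while the next type's profitability exceeds the intake rate on those already taken.
Rate on top 1: 1.903. caterpillars: 1.46 < 1.903 → exclude; stop.
Optimal diet: grasshoppers — 1 of 4 types.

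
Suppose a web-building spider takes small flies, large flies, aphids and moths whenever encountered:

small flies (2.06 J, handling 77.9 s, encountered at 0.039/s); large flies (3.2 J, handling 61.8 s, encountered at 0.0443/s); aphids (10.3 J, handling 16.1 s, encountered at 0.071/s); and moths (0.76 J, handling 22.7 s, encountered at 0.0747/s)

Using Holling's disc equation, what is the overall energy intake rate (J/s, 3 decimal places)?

0.105 J/s

R = Σλ_iE_i / (1 + Σλ_ih_i)
Numerator: 0.039×2.06 + 0.0443×3.2 + 0.071×10.3 + 0.0747×0.76 = 1.01
Denominator: 1 + 0.039×77.9 + 0.0443×61.8 + 0.071×16.1 + 0.0747×22.7 = 9.615
R = 1.01/9.615 = 0.1051 J/s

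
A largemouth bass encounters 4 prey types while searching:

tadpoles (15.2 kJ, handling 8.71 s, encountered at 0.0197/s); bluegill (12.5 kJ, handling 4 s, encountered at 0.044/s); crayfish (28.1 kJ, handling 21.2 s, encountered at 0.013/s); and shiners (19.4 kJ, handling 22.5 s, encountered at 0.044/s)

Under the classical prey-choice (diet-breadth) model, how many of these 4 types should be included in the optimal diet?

E/h in descending order: bluegill 3.12, tadpoles 1.75, crayfish 1.33, shiners 0.862 kJ/s. The optimal diet is the largest prefix of this list for which every included type satisfies E_i/h_i > R on the types above it.
Rate on top 1: 0.4677. tadpoles: 1.75 > 0.4677 → include.
Rate on top 2: 0.6303. crayfish: 1.33 > 0.6303 → include.
Rate on top 3: 0.7484. shiners: 0.862 > 0.7484 → include.
Optimal diet: bluegill, tadpoles, crayfish, shiners — 4 of 4 types.

4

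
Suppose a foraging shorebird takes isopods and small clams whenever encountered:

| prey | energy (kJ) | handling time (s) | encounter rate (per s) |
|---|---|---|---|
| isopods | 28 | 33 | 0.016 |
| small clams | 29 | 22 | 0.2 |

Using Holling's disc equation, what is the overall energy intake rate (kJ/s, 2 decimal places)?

R = (0.016×28 + 0.2×29) / (1 + 0.016×33 + 0.2×22) = 6.248/5.928 = 1.054 kJ/s.

1.05 kJ/s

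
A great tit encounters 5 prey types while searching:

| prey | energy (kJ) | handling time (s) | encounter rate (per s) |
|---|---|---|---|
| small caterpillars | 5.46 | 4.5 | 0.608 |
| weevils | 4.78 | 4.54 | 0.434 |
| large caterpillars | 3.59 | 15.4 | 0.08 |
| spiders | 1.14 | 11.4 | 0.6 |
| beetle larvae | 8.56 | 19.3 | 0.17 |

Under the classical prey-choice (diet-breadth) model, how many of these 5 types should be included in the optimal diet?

Rank by E/h (kJ/s): small caterpillars 1.21, weevils 1.05, beetle larvae 0.444, large caterpillars 0.233, spiders 0.1. Include each in turn until the next type's E/h falls below the running intake rate.
Rate on top 1: 0.8886. weevils: 1.05 > 0.8886 → include.
Rate on top 2: 0.9453. beetle larvae: 0.444 < 0.9453 → exclude; stop.
Optimal diet: small caterpillars, weevils — 2 of 5 types.

2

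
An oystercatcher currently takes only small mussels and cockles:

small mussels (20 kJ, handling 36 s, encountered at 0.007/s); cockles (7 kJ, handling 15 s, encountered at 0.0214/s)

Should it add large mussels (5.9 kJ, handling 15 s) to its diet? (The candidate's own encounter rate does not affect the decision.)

Yes

Intake rate on the current diet: R = (0.007×20 + 0.0214×7) / (1 + 0.007×36 + 0.0214×15) = 0.2898/1.573 = 0.1842 kJ/s.
Profitability of large mussels: 5.9/15 = 0.3933 kJ/s.
0.3933 > 0.1842, so adding large mussels raises the average — include it.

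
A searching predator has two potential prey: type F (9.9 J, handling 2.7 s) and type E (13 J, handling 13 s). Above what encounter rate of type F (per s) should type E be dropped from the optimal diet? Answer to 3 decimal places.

Drop type E once their profitability E₂/h₂ falls below the rate achievable on type F alone: E₂/h₂ = λE₁/(1 + λh₁).
Solve for λ: λE₁h₂ = E₂(1 + λh₁) → λ(E₁h₂ − E₂h₁) = E₂ → λ = E₂/(E₁h₂ − E₂h₁).
λ = 13/(9.9×13 − 13×2.7) = 13/93.6 = 0.1389 per s.

0.139 per s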